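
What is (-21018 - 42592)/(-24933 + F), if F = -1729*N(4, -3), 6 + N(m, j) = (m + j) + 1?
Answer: 63610/18017 ≈ 3.5306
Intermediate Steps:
N(m, j) = -5 + j + m (N(m, j) = -6 + ((m + j) + 1) = -6 + ((j + m) + 1) = -6 + (1 + j + m) = -5 + j + m)
F = 6916 (F = -1729*(-5 - 3 + 4) = -1729*(-4) = 6916)
(-21018 - 42592)/(-24933 + F) = (-21018 - 42592)/(-24933 + 6916) = -63610/(-18017) = -63610*(-1/18017) = 63610/18017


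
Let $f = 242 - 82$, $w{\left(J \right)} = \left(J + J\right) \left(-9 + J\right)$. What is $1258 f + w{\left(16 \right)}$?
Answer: $201504$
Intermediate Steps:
$w{\left(J \right)} = 2 J \left(-9 + J\right)$
$f = 160$ ($f = 242 - 82 = 160$)
$1258 f + w{\left(16 \right)} = 1258 \cdot 160 + 2 \cdot 16 \left(-9 + 16\right) = 201280 + 2 \cdot 16 \cdot 7 = 201280 + 224 = 201504$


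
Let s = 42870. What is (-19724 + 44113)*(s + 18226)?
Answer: 1490070344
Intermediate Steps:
(-19724 + 44113)*(s + 18226) = (-19724 + 44113)*(42870 + 18226) = 24389*61096 = 1490070344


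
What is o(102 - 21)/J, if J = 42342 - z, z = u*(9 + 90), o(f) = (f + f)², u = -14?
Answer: 2187/3644 ≈ 0.60016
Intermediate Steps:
o(f) = 4*f² (o(f) = (2*f)² = 4*f²)
z = -1386 (z = -14*(9 + 90) = -14*99 = -1386)
J = 43728 (J = 42342 - 1*(-1386) = 42342 + 1386 = 43728)
o(102 - 21)/J = (4*(102 - 21)²)/43728 = (4*81²)*(1/43728) = (4*6561)*(1/43728) = 26244*(1/43728) = 2187/3644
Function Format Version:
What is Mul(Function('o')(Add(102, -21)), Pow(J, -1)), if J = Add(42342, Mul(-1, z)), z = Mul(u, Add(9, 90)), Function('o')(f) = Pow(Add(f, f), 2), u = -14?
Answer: Rational(2187, 3644) ≈ 0.60016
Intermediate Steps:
Function('o')(f) = Mul(4, Pow(f, 2)) (Function('o')(f) = Pow(Mul(2, f), 2) = Mul(4, Pow(f, 2)))
z = -1386 (z = Mul(-14, Add(9, 90)) = Mul(-14, 99) = -1386)
J = 43728 (J = Add(42342, Mul(-1, -1386)) = Add(42342, 1386) = 43728)
Mul(Function('o')(Add(102, -21)), Pow(J, -1)) = Mul(Mul(4, Pow(Add(102, -21), 2)), Pow(43728, -1)) = Mul(Mul(4, Pow(81, 2)), Rational(1, 43728)) = Mul(Mul(4, 6561), Rational(1, 43728)) = Mul(26244, Rational(1, 43728)) = Rational(2187, 3644)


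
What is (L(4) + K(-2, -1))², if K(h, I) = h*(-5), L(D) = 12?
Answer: 484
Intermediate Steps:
K(h, I) = -5*h
(L(4) + K(-2, -1))² = (12 - 5*(-2))² = (12 + 10)² = 22² = 484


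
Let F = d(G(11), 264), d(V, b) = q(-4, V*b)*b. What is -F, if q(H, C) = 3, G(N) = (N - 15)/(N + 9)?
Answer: -792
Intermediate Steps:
G(N) = (-15 + N)/(9 + N)
d(V, b) = 3*b
F = 792 (F = 3*264 = 792)
-F = -1*792 = -792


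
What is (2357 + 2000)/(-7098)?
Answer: -4357/7098 ≈ -0.61383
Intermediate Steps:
(2357 + 2000)/(-7098) = 4357*(-1/7098) = -4357/7098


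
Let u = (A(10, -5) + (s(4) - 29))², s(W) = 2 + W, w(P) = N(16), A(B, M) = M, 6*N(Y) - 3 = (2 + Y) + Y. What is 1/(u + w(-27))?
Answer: 6/4741 ≈ 0.0012656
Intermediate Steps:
N(Y) = ⅚ + Y/3 (N(Y) = ½ + ((2 + Y) + Y)/6 = ½ + (2 + 2*Y)/6 = ½ + (⅓ + Y/3) = ⅚ + Y/3)
w(P) = 37/6 (w(P) = ⅚ + (⅓)*16 = ⅚ + 16/3 = 37/6)
u = 784 (u = (-5 + ((2 + 4) - 29))² = (-5 + (6 - 29))² = (-5 - 23)² = (-28)² = 784)
1/(u + w(-27)) = 1/(784 + 37/6) = 1/(4741/6) = 6/4741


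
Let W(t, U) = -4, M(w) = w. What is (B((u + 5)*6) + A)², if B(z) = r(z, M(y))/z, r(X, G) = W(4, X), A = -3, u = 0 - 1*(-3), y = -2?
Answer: 1369/144 ≈ 9.5069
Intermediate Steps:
u = 3 (u = 0 + 3 = 3)
r(X, G) = -4
B(z) = -4/z
(B((u + 5)*6) + A)² = (-4*1/(6*(3 + 5)) - 3)² = (-4/(8*6) - 3)² = (-4/48 - 3)² = (-4*1/48 - 3)² = (-1/12 - 3)² = (-37/12)² = 1369/144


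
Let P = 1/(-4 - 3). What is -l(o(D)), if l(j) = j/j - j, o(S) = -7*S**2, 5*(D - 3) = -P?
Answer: -11411/175 ≈ -65.206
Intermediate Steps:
P = -1/7 (P = 1/(-7) = -1/7 ≈ -0.14286)
D = 106/35 (D = 3 + (-1*(-1/7))/5 = 3 + (1/5)*(1/7) = 3 + 1/35 = 106/35 ≈ 3.0286)
l(j) = 1 - j
-l(o(D)) = -(1 - (-7)*(106/35)**2) = -(1 - (-7)*11236/1225) = -(1 - 1*(-11236/175)) = -(1 + 11236/175) = -1*11411/175 = -11411/175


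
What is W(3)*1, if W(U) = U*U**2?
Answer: 27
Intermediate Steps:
W(U) = U**3
W(3)*1 = 3**3*1 = 27*1 = 27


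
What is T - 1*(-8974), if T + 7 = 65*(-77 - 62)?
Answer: -68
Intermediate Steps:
T = -9042 (T = -7 + 65*(-77 - 62) = -7 + 65*(-139) = -7 - 9035 = -9042)
T - 1*(-8974) = -9042 - 1*(-8974) = -9042 + 8974 = -68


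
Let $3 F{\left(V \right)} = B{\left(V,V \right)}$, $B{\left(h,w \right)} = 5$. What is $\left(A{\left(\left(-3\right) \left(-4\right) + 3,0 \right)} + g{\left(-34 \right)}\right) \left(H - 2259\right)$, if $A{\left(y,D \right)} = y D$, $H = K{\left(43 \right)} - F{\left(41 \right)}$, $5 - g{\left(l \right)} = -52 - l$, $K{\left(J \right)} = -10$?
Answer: $- \frac{156676}{3} \approx -52225.0$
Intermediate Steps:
$F{\left(V \right)} = \frac{5}{3}$ ($F{\left(V \right)} = \frac{1}{3} \cdot 5 = \frac{5}{3}$)
$g{\left(l \right)} = 57 + l$ ($g{\left(l \right)} = 5 - \left(-52 - l\right) = 5 + \left(52 + l\right) = 57 + l$)
$H = - \frac{35}{3}$ ($H = -10 - \frac{5}{3} = - \frac{35}{3} \approx -11.667$)
$A{\left(y,D \right)} = D y$
$\left(A{\left(\left(-3\right) \left(-4\right) + 3,0 \right)} + g{\left(-34 \right)}\right) \left(H - 2259\right) = \left(0 \left(\left(-3\right) \left(-4\right) + 3\right) + \left(57 - 34\right)\right) \left(- \frac{35}{3} - 2259\right) = \left(0 \left(12 + 3\right) + 23\right) \left(- \frac{6812}{3}\right) = \left(0 \cdot 15 + 23\right) \left(- \frac{6812}{3}\right) = \left(0 + 23\right) \left(- \frac{6812}{3}\right) = 23 \left(- \frac{6812}{3}\right) = - \frac{156676}{3}$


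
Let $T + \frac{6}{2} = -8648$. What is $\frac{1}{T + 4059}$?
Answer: $- \frac{1}{4592} \approx -0.00021777$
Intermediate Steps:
$T = -8651$ ($T = -3 - 8648 = -8651$)
$\frac{1}{T + 4059} = \frac{1}{-8651 + 4059} = \frac{1}{-4592} = - \frac{1}{4592}$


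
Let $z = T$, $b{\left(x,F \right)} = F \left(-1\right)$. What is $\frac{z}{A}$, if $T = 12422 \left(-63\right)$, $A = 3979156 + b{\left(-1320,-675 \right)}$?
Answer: $- \frac{782586}{3979831} \approx -0.19664$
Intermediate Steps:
$b{\left(x,F \right)} = - F$
$A = 3979831$ ($A = 3979156 - -675 = 3979156 + 675 = 3979831$)
$T = -782586$
$z = -782586$
$\frac{z}{A} = - \frac{782586}{3979831}$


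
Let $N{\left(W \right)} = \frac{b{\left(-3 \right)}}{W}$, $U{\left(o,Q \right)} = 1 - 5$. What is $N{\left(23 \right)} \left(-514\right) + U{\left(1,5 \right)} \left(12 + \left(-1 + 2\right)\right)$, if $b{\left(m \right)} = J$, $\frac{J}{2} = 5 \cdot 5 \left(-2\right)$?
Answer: $\frac{50204}{23} \approx 2182.8$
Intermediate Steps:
$J = -100$ ($J = 2 \cdot 5 \cdot 5 \left(-2\right) = 2 \cdot 25 \left(-2\right) = 2 \left(-50\right) = -100$)
$U{\left(o,Q \right)} = -4$
$b{\left(m \right)} = -100$
$N{\left(W \right)} = - \frac{100}{W}$
$N{\left(23 \right)} \left(-514\right) + U{\left(1,5 \right)} \left(12 + \left(-1 + 2\right)\right) = - \frac{100}{23} \left(-514\right) - 4 \left(12 + \left(-1 + 2\right)\right) = \left(-100\right) \frac{1}{23} \left(-514\right) - 4 \left(12 + 1\right) = \left(- \frac{100}{23}\right) \left(-514\right) - 52 = \frac{51400}{23} - 52 = \frac{50204}{23}$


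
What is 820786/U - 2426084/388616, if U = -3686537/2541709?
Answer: -202684829470829973/358161815698 ≈ -5.6590e+5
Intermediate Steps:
U = -3686537/2541709 (U = -3686537*1/2541709 = -3686537/2541709 ≈ -1.4504)
820786/U - 2426084/388616 = 820786/(-3686537/2541709) - 2426084/388616 = 820786*(-2541709/3686537) - 2426084*1/388616 = -2086199163274/3686537 - 606521/97154 = -202684829470829973/358161815698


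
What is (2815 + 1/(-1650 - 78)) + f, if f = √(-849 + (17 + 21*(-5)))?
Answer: 4864319/1728 + I*√937 ≈ 2815.0 + 30.61*I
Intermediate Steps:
f = I*√937 (f = √(-849 + (17 - 105)) = √(-849 - 88) = √(-937) = I*√937 ≈ 30.61*I)
(2815 + 1/(-1650 - 78)) + f = (2815 + 1/(-1650 - 78)) + I*√937 = (2815 + 1/(-1728)) + I*√937 = (2815 - 1/1728) + I*√937 = 4864319/1728 + I*√937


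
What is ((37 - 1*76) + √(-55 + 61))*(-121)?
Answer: 4719 - 121*√6 ≈ 4422.6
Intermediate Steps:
((37 - 1*76) + √(-55 + 61))*(-121) = ((37 - 76) + √6)*(-121) = (-39 + √6)*(-121) = 4719 - 121*√6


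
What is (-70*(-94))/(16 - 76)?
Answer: -329/3 ≈ -109.67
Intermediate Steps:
(-70*(-94))/(16 - 76) = 6580/(-60) = 6580*(-1/60) = -329/3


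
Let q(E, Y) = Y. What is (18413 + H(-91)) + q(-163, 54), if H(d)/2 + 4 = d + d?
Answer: 18095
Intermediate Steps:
H(d) = -8 + 4*d (H(d) = -8 + 2*(d + d) = -8 + 2*(2*d) = -8 + 4*d)
(18413 + H(-91)) + q(-163, 54) = (18413 + (-8 + 4*(-91))) + 54 = (18413 + (-8 - 364)) + 54 = (18413 - 372) + 54 = 18041 + 54 = 18095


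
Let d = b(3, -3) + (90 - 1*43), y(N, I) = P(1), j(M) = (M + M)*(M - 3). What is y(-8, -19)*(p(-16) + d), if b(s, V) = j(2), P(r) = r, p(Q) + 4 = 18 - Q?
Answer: 73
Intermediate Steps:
p(Q) = 14 - Q (p(Q) = -4 + (18 - Q) = 14 - Q)
j(M) = 2*M*(-3 + M) (j(M) = (2*M)*(-3 + M) = 2*M*(-3 + M))
y(N, I) = 1
b(s, V) = -4 (b(s, V) = 2*2*(-3 + 2) = 2*2*(-1) = -4)
d = 43 (d = -4 + (90 - 1*43) = -4 + (90 - 43) = -4 + 47 = 43)
y(-8, -19)*(p(-16) + d) = 1*((14 - 1*(-16)) + 43) = 1*((14 + 16) + 43) = 1*(30 + 43) = 1*73 = 73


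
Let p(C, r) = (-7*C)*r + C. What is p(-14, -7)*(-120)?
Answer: 84000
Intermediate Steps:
p(C, r) = C - 7*C*r (p(C, r) = -7*C*r + C = C - 7*C*r)
p(-14, -7)*(-120) = -14*(1 - 7*(-7))*(-120) = -14*(1 + 49)*(-120) = -14*50*(-120) = -700*(-120) = 84000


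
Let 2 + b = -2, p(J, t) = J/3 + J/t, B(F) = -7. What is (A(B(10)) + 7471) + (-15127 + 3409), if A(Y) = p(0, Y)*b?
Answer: -4247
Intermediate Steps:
p(J, t) = J/3 + J/t (p(J, t) = J*(⅓) + J/t = J/3 + J/t)
b = -4 (b = -2 - 2 = -4)
A(Y) = 0 (A(Y) = ((⅓)*0 + 0/Y)*(-4) = (0 + 0)*(-4) = 0*(-4) = 0)
(A(B(10)) + 7471) + (-15127 + 3409) = (0 + 7471) + (-15127 + 3409) = 7471 - 11718 = -4247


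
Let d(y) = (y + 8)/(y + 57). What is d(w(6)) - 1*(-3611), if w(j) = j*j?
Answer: 335867/93 ≈ 3611.5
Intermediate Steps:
w(j) = j²
d(y) = (8 + y)/(57 + y)
d(w(6)) - 1*(-3611) = (8 + 6²)/(57 + 6²) - 1*(-3611) = (8 + 36)/(57 + 36) + 3611 = 44/93 + 3611 = 335867/93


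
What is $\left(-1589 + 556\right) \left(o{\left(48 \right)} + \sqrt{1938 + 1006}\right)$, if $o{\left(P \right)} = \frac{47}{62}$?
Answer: $- \frac{48551}{62} - 8264 \sqrt{46} \approx -56832.0$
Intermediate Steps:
$o{\left(P \right)} = \frac{47}{62}$ ($o{\left(P \right)} = 47 \cdot \frac{1}{62} = \frac{47}{62}$)
$\left(-1589 + 556\right) \left(o{\left(48 \right)} + \sqrt{1938 + 1006}\right) = \left(-1589 + 556\right) \left(\frac{47}{62} + \sqrt{1938 + 1006}\right) = - 1033 \left(\frac{47}{62} + \sqrt{2944}\right) = - 1033 \left(\frac{47}{62} + 8 \sqrt{46}\right) = - \frac{48551}{62} - 8264 \sqrt{46}$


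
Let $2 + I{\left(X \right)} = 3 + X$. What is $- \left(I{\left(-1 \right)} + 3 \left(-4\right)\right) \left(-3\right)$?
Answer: $-36$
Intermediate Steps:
$I{\left(X \right)} = 1 + X$ ($I{\left(X \right)} = -2 + \left(3 + X\right) = 1 + X$)
$- \left(I{\left(-1 \right)} + 3 \left(-4\right)\right) \left(-3\right) = - \left(\left(1 - 1\right) + 3 \left(-4\right)\right) \left(-3\right) = - \left(0 - 12\right) \left(-3\right) = - \left(-12\right) \left(-3\right) = \left(-1\right) 36 = -36$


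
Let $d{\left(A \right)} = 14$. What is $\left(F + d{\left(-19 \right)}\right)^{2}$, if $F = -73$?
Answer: $3481$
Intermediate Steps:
$\left(F + d{\left(-19 \right)}\right)^{2} = \left(-73 + 14\right)^{2} = \left(-59\right)^{2} = 3481$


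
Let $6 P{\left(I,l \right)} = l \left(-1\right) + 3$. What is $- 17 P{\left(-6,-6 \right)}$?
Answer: $- \frac{51}{2} \approx -25.5$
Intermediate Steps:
$P{\left(I,l \right)} = \frac{1}{2} - \frac{l}{6}$ ($P{\left(I,l \right)} = \frac{l \left(-1\right) + 3}{6} = \frac{- l + 3}{6} = \frac{3 - l}{6} = \frac{1}{2} - \frac{l}{6}$)
$- 17 P{\left(-6,-6 \right)} = - 17 \left(\frac{1}{2} - -1\right) = - 17 \left(\frac{1}{2} + 1\right) = \left(-17\right) \frac{3}{2} = - \frac{51}{2}$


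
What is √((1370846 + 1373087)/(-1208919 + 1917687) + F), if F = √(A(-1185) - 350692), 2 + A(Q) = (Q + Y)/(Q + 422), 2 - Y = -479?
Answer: √(7862563900392194 + 2661768301248*I*√204162638134)/45065832 ≈ 17.264 + 17.151*I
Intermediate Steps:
Y = 481 (Y = 2 - 1*(-479) = 2 + 479 = 481)
A(Q) = -2 + (481 + Q)/(422 + Q) (A(Q) = -2 + (Q + 481)/(Q + 422) = -2 + (481 + Q)/(422 + Q))
F = I*√204162638134/763 (F = √((-363 - 1*(-1185))/(422 - 1185) - 350692) = √((-363 + 1185)/(-763) - 350692) = √(-1/763*822 - 350692) = √(-822/763 - 350692) = √(-267578818/763) = I*√204162638134/763 ≈ 592.19*I)
√((1370846 + 1373087)/(-1208919 + 1917687) + F) = √((1370846 + 1373087)/(-1208919 + 1917687) + I*√204162638134/763) = √(2743933/708768 + I*√204162638134/763)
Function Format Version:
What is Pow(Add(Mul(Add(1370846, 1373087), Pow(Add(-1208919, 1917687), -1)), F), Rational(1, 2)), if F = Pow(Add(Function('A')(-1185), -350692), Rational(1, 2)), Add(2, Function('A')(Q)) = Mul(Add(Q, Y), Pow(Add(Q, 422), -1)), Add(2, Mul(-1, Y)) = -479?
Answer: Mul(Rational(1, 45065832), Pow(Add(7862563900392194, Mul(2661768301248, I, Pow(204162638134, Rational(1, 2)))), Rational(1, 2))) ≈ Add(17.264, Mul(17.151, I))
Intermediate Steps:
Y = 481 (Y = Add(2, Mul(-1, -479)) = Add(2, 479) = 481)
Function('A')(Q) = Add(-2, Mul(Pow(Add(422, Q), -1), Add(481, Q))) (Function('A')(Q) = Add(-2, Mul(Add(Q, 481), Pow(Add(Q, 422), -1))) = Add(-2, Mul(Add(481, Q), Pow(Add(422, Q), -1))) = Add(-2, Mul(Pow(Add(422, Q), -1), Add(481, Q))))
F = Mul(Rational(1, 763), I, Pow(204162638134, Rational(1, 2))) (F = Pow(Add(Mul(Pow(Add(422, -1185), -1), Add(-363, Mul(-1, -1185))), -350692), Rational(1, 2)) = Pow(Add(Mul(Pow(-763, -1), Add(-363, 1185)), -350692), Rational(1, 2)) = Pow(Add(Mul(Rational(-1, 763), 822), -350692), Rational(1, 2)) = Pow(Add(Rational(-822, 763), -350692), Rational(1, 2)) = Pow(Rational(-267578818, 763), Rational(1, 2)) = Mul(Rational(1, 763), I, Pow(204162638134, Rational(1, 2))) ≈ Mul(592.19, I))
Pow(Add(Mul(Add(1370846, 1373087), Pow(Add(-1208919, 1917687), -1)), F), Rational(1, 2)) = Pow(Add(Mul(Add(1370846, 1373087), Pow(Add(-1208919, 1917687), -1)), Mul(Rational(1, 763), I, Pow(204162638134, Rational(1, 2)))), Rational(1, 2)) = Pow(Add(Mul(2743933, Pow(708768, -1)), Mul(Rational(1, 763), I, Pow(204162638134, Rational(1, 2)))), Rational(1, 2)) = Pow(Add(Mul(2743933, Rational(1, 708768)), Mul(Rational(1, 763), I, Pow(204162638134, Rational(1, 2)))), Rational(1, 2)) = Pow(Add(Rational(2743933, 708768), Mul(Rational(1, 763), I, Pow(204162638134, Rational(1, 2)))), Rational(1, 2))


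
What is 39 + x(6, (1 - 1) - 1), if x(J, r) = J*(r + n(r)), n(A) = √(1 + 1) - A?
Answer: 39 + 6*√2 ≈ 47.485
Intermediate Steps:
n(A) = √2 - A
x(J, r) = J*√2 (x(J, r) = J*(r + (√2 - r)) = J*√2)
39 + x(6, (1 - 1) - 1) = 39 + 6*√2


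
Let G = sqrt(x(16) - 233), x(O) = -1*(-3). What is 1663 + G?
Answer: 1663 + I*sqrt(230) ≈ 1663.0 + 15.166*I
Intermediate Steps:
x(O) = 3
G = I*sqrt(230) (G = sqrt(3 - 233) = sqrt(-230) = I*sqrt(230) ≈ 15.166*I)
1663 + G = 1663 + I*sqrt(230)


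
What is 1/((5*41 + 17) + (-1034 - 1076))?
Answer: -1/1888 ≈ -0.00052966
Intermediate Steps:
1/((5*41 + 17) + (-1034 - 1076)) = 1/((205 + 17) - 2110) = 1/(222 - 2110) = 1/(-1888) = -1/1888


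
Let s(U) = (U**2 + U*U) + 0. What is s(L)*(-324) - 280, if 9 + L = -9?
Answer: -210232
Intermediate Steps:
L = -18 (L = -9 - 9 = -18)
s(U) = 2*U**2 (s(U) = (U**2 + U**2) + 0 = 2*U**2 + 0 = 2*U**2)
s(L)*(-324) - 280 = (2*(-18)**2)*(-324) - 280 = (2*324)*(-324) - 280 = 648*(-324) - 280 = -209952 - 280 = -210232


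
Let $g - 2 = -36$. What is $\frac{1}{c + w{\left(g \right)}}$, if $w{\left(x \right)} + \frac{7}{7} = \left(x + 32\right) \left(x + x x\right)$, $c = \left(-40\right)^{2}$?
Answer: $- \frac{1}{645} \approx -0.0015504$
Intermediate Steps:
$c = 1600$
$g = -34$ ($g = 2 - 36 = -34$)
$w{\left(x \right)} = -1 + \left(32 + x\right) \left(x + x^{2}\right)$ ($w{\left(x \right)} = -1 + \left(x + 32\right) \left(x + x x\right) = -1 + \left(32 + x\right) \left(x + x^{2}\right)$)
$\frac{1}{c + w{\left(g \right)}} = \frac{1}{1600 + \left(-1 + \left(-34\right)^{3} + 32 \left(-34\right) + 33 \left(-34\right)^{2}\right)} = \frac{1}{1600 - 2245} = \frac{1}{-645} = - \frac{1}{645}$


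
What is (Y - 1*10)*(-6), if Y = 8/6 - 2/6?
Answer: 54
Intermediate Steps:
Y = 1 (Y = 8*(1/6) - 2*1/6 = 4/3 - 1/3 = 1)
(Y - 1*10)*(-6) = (1 - 1*10)*(-6) = (1 - 10)*(-6) = -9*(-6) = 54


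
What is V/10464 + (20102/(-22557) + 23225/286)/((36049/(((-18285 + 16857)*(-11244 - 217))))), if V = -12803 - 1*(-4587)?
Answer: 25323267117773917/694503163068 ≈ 36462.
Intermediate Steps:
V = -8216 (V = -12803 + 4587 = -8216)
V/10464 + (20102/(-22557) + 23225/286)/((36049/(((-18285 + 16857)*(-11244 - 217))))) = -8216/10464 + (20102/(-22557) + 23225/286)/((36049/(((-18285 + 16857)*(-11244 - 217))))) = -8216*1/10464 + (20102*(-1/22557) + 23225*(1/286))/((36049/((-1428*(-11461))))) = -1027/1308 + (-20102/22557 + 23225/286)/((36049/16366308)) = -1027/1308 + 518137153/(6451302*((36049*(1/16366308)))) = -1027/1308 + 518137153/(6451302*(36049/16366308)) = -1027/1308 + (518137153/6451302)*(16366308/36049) = -1027/1308 + 19360712858998/530965721 = 25323267117773917/694503163068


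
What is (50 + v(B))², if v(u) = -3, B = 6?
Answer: 2209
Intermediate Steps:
(50 + v(B))² = (50 - 3)² = 47² = 2209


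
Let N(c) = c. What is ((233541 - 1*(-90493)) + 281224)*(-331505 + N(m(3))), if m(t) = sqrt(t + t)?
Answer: -200646053290 + 605258*sqrt(6) ≈ -2.0064e+11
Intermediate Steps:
m(t) = sqrt(2)*sqrt(t) (m(t) = sqrt(2*t) = sqrt(2)*sqrt(t))
((233541 - 1*(-90493)) + 281224)*(-331505 + N(m(3))) = ((233541 - 1*(-90493)) + 281224)*(-331505 + sqrt(2)*sqrt(3)) = ((233541 + 90493) + 281224)*(-331505 + sqrt(6)) = (324034 + 281224)*(-331505 + sqrt(6)) = 605258*(-331505 + sqrt(6)) = -200646053290 + 605258*sqrt(6)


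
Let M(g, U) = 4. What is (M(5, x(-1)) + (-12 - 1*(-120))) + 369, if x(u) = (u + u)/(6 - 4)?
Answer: 481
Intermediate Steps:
x(u) = u (x(u) = (2*u)/2 = (2*u)*(½) = u)
(M(5, x(-1)) + (-12 - 1*(-120))) + 369 = (4 + (-12 - 1*(-120))) + 369 = (4 + (-12 + 120)) + 369 = (4 + 108) + 369 = 112 + 369 = 481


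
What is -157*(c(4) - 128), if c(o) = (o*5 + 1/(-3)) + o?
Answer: 49141/3 ≈ 16380.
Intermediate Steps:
c(o) = -⅓ + 6*o (c(o) = (5*o - ⅓) + o = (-⅓ + 5*o) + o = -⅓ + 6*o)
-157*(c(4) - 128) = -157*((-⅓ + 6*4) - 128) = -157*((-⅓ + 24) - 128) = -157*(71/3 - 128) = -157*(-313/3) = 49141/3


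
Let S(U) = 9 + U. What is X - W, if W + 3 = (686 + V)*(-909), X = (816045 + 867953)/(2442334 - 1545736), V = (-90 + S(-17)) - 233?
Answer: 144666032701/448299 ≈ 3.2270e+5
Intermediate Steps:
V = -331 (V = (-90 + (9 - 17)) - 233 = (-90 - 8) - 233 = -98 - 233 = -331)
X = 841999/448299 (X = 1683998/896598 = 1683998*(1/896598) = 841999/448299 ≈ 1.8782)
W = -322698 (W = -3 + (686 - 331)*(-909) = -3 + 355*(-909) = -3 - 322695 = -322698)
X - W = 841999/448299 - 1*(-322698) = 841999/448299 + 322698 = 144666032701/448299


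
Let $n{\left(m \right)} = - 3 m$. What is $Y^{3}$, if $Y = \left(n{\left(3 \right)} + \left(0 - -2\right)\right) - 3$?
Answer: $-1000$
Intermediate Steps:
$Y = -10$ ($Y = \left(\left(-3\right) 3 + \left(0 - -2\right)\right) - 3 = \left(-9 + \left(0 + 2\right)\right) - 3 = \left(-9 + 2\right) - 3 = -7 - 3 = -10$)
$Y^{3} = \left(-10\right)^{3} = -1000$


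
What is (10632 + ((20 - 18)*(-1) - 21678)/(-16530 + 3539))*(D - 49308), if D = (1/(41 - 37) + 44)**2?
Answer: -13082029374651/25982 ≈ -5.0350e+8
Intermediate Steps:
D = 31329/16 (D = (1/4 + 44)**2 = (177/4)**2 = 31329/16 ≈ 1958.1)
(10632 + ((20 - 18)*(-1) - 21678)/(-16530 + 3539))*(D - 49308) = (10632 + ((20 - 18)*(-1) - 21678)/(-16530 + 3539))*(31329/16 - 49308) = (10632 + (2*(-1) - 21678)/(-12991))*(-757599/16) = (10632 + (-2 - 21678)*(-1/12991))*(-757599/16) = (10632 - 21680*(-1/12991))*(-757599/16) = (10632 + 21680/12991)*(-757599/16) = (138141992/12991)*(-757599/16) = -13082029374651/25982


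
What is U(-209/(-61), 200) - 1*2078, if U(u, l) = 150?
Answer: -1928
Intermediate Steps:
U(-209/(-61), 200) - 1*2078 = 150 - 1*2078 = 150 - 2078 = -1928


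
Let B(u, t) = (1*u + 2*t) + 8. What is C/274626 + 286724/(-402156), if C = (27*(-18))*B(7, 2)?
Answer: -60274396/80732817 ≈ -0.74659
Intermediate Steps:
B(u, t) = 8 + u + 2*t (B(u, t) = (u + 2*t) + 8 = 8 + u + 2*t)
C = -9234 (C = (27*(-18))*(8 + 7 + 2*2) = -486*(8 + 7 + 4) = -486*19 = -9234)
C/274626 + 286724/(-402156) = -9234/274626 + 286724/(-402156) = -9234*1/274626 + 286724*(-1/402156) = -27/803 - 71681/100539 = -60274396/80732817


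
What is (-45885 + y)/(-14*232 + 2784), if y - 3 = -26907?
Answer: 72789/464 ≈ 156.87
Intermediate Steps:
y = -26904 (y = 3 - 26907 = -26904)
(-45885 + y)/(-14*232 + 2784) = (-45885 - 26904)/(-14*232 + 2784) = -72789/(-3248 + 2784) = -72789/(-464) = -72789*(-1/464) = 72789/464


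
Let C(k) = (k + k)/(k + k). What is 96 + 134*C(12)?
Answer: 230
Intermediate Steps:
C(k) = 1 (C(k) = (2*k)/((2*k)) = (2*k)*(1/(2*k)) = 1)
96 + 134*C(12) = 96 + 134*1 = 96 + 134 = 230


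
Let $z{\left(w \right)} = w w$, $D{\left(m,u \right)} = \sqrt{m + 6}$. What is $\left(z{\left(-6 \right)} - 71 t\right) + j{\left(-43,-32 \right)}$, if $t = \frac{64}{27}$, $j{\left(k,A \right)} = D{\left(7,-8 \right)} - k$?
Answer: $- \frac{2411}{27} + \sqrt{13} \approx -85.691$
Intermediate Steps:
$D{\left(m,u \right)} = \sqrt{6 + m}$
$j{\left(k,A \right)} = \sqrt{13} - k$ ($j{\left(k,A \right)} = \sqrt{6 + 7} - k = \sqrt{13} - k$)
$t = \frac{64}{27}$ ($t = 64 \cdot \frac{1}{27} = \frac{64}{27} \approx 2.3704$)
$z{\left(w \right)} = w^{2}$
$\left(z{\left(-6 \right)} - 71 t\right) + j{\left(-43,-32 \right)} = \left(\left(-6\right)^{2} - \frac{4544}{27}\right) + \left(\sqrt{13} - -43\right) = \left(36 - \frac{4544}{27}\right) + \left(\sqrt{13} + 43\right) = - \frac{3572}{27} + \left(43 + \sqrt{13}\right) = - \frac{2411}{27} + \sqrt{13}$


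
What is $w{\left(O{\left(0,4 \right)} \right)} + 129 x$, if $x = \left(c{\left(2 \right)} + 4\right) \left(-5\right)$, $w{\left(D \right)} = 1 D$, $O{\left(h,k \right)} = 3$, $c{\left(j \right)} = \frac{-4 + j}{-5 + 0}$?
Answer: $-2835$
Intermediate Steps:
$c{\left(j \right)} = \frac{4}{5} - \frac{j}{5}$ ($c{\left(j \right)} = \frac{-4 + j}{-5} = \left(-4 + j\right) \left(- \frac{1}{5}\right) = \frac{4}{5} - \frac{j}{5}$)
$w{\left(D \right)} = D$
$x = -22$ ($x = \left(\left(\frac{4}{5} - \frac{2}{5}\right) + 4\right) \left(-5\right) = \left(\frac{2}{5} + 4\right) \left(-5\right) = \frac{22}{5} \left(-5\right) = -22$)
$w{\left(O{\left(0,4 \right)} \right)} + 129 x = 3 + 129 \left(-22\right) = 3 - 2838 = -2835$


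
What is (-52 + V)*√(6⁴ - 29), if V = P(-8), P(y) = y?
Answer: -60*√1267 ≈ -2135.7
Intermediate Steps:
V = -8
(-52 + V)*√(6⁴ - 29) = (-52 - 8)*√(6⁴ - 29) = -60*√(1296 - 29) = -60*√1267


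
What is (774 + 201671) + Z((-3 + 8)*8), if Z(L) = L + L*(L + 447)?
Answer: 221965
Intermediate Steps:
Z(L) = L + L*(447 + L)
(774 + 201671) + Z((-3 + 8)*8) = (774 + 201671) + ((-3 + 8)*8)*(448 + (-3 + 8)*8) = 202445 + (5*8)*(448 + 5*8) = 202445 + 40*(448 + 40) = 202445 + 40*488 = 202445 + 19520 = 221965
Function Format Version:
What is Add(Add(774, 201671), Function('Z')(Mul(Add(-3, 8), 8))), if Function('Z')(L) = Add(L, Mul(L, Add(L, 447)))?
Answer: 221965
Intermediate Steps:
Function('Z')(L) = Add(L, Mul(L, Add(447, L)))
Add(Add(774, 201671), Function('Z')(Mul(Add(-3, 8), 8))) = Add(Add(774, 201671), Mul(Mul(Add(-3, 8), 8), Add(448, Mul(Add(-3, 8), 8)))) = Add(202445, Mul(Mul(5, 8), Add(448, Mul(5, 8)))) = Add(202445, Mul(40, Add(448, 40))) = Add(202445, Mul(40, 488)) = Add(202445, 19520) = 221965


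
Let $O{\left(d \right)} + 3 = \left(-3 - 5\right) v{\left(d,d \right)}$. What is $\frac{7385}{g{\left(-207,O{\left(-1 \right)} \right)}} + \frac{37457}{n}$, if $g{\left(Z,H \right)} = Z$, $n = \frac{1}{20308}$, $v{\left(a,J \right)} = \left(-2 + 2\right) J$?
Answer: $\frac{157460081107}{207} \approx 7.6068 \cdot 10^{8}$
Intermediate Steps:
$v{\left(a,J \right)} = 0$ ($v{\left(a,J \right)} = 0 J = 0$)
$O{\left(d \right)} = -3$ ($O{\left(d \right)} = -3 + \left(-3 - 5\right) 0 = -3 - 0 = -3 + 0 = -3$)
$n = \frac{1}{20308} \approx 4.9242 \cdot 10^{-5}$
$\frac{7385}{g{\left(-207,O{\left(-1 \right)} \right)}} + \frac{37457}{n} = \frac{7385}{-207} + 37457 \frac{1}{\frac{1}{20308}} = 7385 \left(- \frac{1}{207}\right) + 37457 \cdot 20308 = - \frac{7385}{207} + 760676756 = \frac{157460081107}{207}$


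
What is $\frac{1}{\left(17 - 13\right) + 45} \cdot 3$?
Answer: $\frac{3}{49} \approx 0.061224$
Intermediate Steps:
$\frac{1}{\left(17 - 13\right) + 45} \cdot 3 = \frac{1}{4 + 45} \cdot 3 = \frac{1}{49} \cdot 3 = \frac{3}{49}$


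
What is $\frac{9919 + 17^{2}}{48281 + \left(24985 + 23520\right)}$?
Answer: $\frac{5104}{48393} \approx 0.10547$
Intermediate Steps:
$\frac{9919 + 17^{2}}{48281 + \left(24985 + 23520\right)} = \frac{9919 + 289}{48281 + 48505} = \frac{10208}{96786} = 10208 \cdot \frac{1}{96786} = \frac{5104}{48393}$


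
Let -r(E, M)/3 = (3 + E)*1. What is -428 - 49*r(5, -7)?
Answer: 748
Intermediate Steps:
r(E, M) = -9 - 3*E (r(E, M) = -3*(3 + E) = -9 - 3*E)
-428 - 49*r(5, -7) = -428 - 49*(-9 - 3*5) = -428 - 49*(-9 - 15) = -428 - 49*(-24) = -428 + 1176 = 748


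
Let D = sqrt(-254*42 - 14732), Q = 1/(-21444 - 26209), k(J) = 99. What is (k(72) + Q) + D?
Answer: 4717646/47653 + 10*I*sqrt(254) ≈ 99.0 + 159.37*I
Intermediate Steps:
Q = -1/47653 (Q = 1/(-47653) = -1/47653 ≈ -2.0985e-5)
D = 10*I*sqrt(254) (D = sqrt(-10668 - 14732) = sqrt(-25400) = 10*I*sqrt(254) ≈ 159.37*I)
(k(72) + Q) + D = (99 - 1/47653) + 10*I*sqrt(254) = 4717646/47653 + 10*I*sqrt(254)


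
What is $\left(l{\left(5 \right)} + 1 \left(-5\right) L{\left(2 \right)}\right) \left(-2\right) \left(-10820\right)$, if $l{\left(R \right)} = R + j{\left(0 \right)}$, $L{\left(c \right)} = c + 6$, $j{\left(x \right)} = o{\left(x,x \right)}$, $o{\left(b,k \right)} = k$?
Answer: $-757400$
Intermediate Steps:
$j{\left(x \right)} = x$
$L{\left(c \right)} = 6 + c$
$l{\left(R \right)} = R$ ($l{\left(R \right)} = R + 0 = R$)
$\left(l{\left(5 \right)} + 1 \left(-5\right) L{\left(2 \right)}\right) \left(-2\right) \left(-10820\right) = \left(5 + 1 \left(-5\right) \left(6 + 2\right)\right) \left(-2\right) \left(-10820\right) = \left(5 - 40\right) \left(-2\right) \left(-10820\right) = \left(-35\right) \left(-2\right) \left(-10820\right) = 70 \left(-10820\right) = -757400$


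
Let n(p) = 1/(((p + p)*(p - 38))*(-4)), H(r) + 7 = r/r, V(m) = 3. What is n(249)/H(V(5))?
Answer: 1/2521872 ≈ 3.9653e-7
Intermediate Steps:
H(r) = -6 (H(r) = -7 + r/r = -7 + 1 = -6)
n(p) = -1/(8*p*(-38 + p)) (n(p) = 1/(((2*p)*(-38 + p))*(-4)) = 1/((2*p*(-38 + p))*(-4)) = 1/(-8*p*(-38 + p)) = -1/(8*p*(-38 + p)))
n(249)/H(V(5)) = -⅛/(249*(-38 + 249))/(-6) = -⅛*1/249/211*(-⅙) = -⅛*1/249*1/211*(-⅙) = -1/420312*(-⅙) = 1/2521872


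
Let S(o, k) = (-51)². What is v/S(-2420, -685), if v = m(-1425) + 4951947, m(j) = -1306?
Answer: 4950641/2601 ≈ 1903.4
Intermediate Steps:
S(o, k) = 2601
v = 4950641 (v = -1306 + 4951947 = 4950641)
v/S(-2420, -685) = 4950641/2601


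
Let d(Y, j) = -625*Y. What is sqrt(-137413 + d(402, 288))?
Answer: I*sqrt(388663) ≈ 623.43*I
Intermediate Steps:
sqrt(-137413 + d(402, 288)) = sqrt(-137413 - 625*402) = sqrt(-137413 - 251250) = sqrt(-388663) = I*sqrt(388663)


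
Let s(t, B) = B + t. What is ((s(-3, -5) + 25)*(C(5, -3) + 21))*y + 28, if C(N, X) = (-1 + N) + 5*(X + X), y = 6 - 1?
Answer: -397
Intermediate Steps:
y = 5
C(N, X) = -1 + N + 10*X (C(N, X) = (-1 + N) + 5*(2*X) = (-1 + N) + 10*X = -1 + N + 10*X)
((s(-3, -5) + 25)*(C(5, -3) + 21))*y + 28 = (((-5 - 3) + 25)*((-1 + 5 + 10*(-3)) + 21))*5 + 28 = ((-8 + 25)*((-1 + 5 - 30) + 21))*5 + 28 = (17*(-26 + 21))*5 + 28 = (17*(-5))*5 + 28 = -85*5 + 28 = -425 + 28 = -397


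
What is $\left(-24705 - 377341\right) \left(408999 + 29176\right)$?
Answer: $-176166506050$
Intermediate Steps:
$\left(-24705 - 377341\right) \left(408999 + 29176\right) = \left(-402046\right) 438175 = -176166506050$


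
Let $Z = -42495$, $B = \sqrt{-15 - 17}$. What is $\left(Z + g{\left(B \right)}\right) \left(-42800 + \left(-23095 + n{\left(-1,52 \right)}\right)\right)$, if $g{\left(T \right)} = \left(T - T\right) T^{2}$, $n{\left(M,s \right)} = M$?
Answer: $2800250520$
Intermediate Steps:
$B = 4 i \sqrt{2}$ ($B = \sqrt{-32} = 4 i \sqrt{2} \approx 5.6569 i$)
$g{\left(T \right)} = 0$ ($g{\left(T \right)} = 0 T^{2} = 0$)
$\left(Z + g{\left(B \right)}\right) \left(-42800 + \left(-23095 + n{\left(-1,52 \right)}\right)\right) = \left(-42495 + 0\right) \left(-42800 - 23096\right) = - 42495 \left(-42800 - 23096\right) = \left(-42495\right) \left(-65896\right) = 2800250520$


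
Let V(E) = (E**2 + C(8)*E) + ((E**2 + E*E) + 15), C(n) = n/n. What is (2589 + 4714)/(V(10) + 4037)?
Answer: 7303/4362 ≈ 1.6742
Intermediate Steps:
C(n) = 1
V(E) = 15 + E + 3*E**2 (V(E) = (E**2 + 1*E) + ((E**2 + E*E) + 15) = (E**2 + E) + ((E**2 + E**2) + 15) = (E + E**2) + (2*E**2 + 15) = (E + E**2) + (15 + 2*E**2) = 15 + E + 3*E**2)
(2589 + 4714)/(V(10) + 4037) = (2589 + 4714)/((15 + 10 + 3*10**2) + 4037) = 7303/((15 + 10 + 3*100) + 4037) = 7303/((15 + 10 + 300) + 4037) = 7303/(325 + 4037) = 7303/4362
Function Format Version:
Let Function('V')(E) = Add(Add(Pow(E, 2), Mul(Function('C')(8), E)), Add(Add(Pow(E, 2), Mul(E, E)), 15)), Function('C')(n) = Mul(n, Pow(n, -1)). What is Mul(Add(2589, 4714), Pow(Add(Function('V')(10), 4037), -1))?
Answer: Rational(7303, 4362) ≈ 1.6742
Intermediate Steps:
Function('C')(n) = 1
Function('V')(E) = Add(15, E, Mul(3, Pow(E, 2))) (Function('V')(E) = Add(Add(Pow(E, 2), Mul(1, E)), Add(Add(Pow(E, 2), Mul(E, E)), 15)) = Add(Add(Pow(E, 2), E), Add(Add(Pow(E, 2), Pow(E, 2)), 15)) = Add(Add(E, Pow(E, 2)), Add(Mul(2, Pow(E, 2)), 15)) = Add(Add(E, Pow(E, 2)), Add(15, Mul(2, Pow(E, 2)))) = Add(15, E, Mul(3, Pow(E, 2))))
Mul(Add(2589, 4714), Pow(Add(Function('V')(10), 4037), -1)) = Mul(Add(2589, 4714), Pow(Add(Add(15, 10, Mul(3, Pow(10, 2))), 4037), -1)) = Mul(7303, Pow(Add(Add(15, 10, Mul(3, 100)), 4037), -1)) = Mul(7303, Pow(Add(Add(15, 10, 300), 4037), -1)) = Mul(7303, Pow(Add(325, 4037), -1)) = Mul(7303, Pow(4362, -1)) = Mul(7303, Rational(1, 4362)) = Rational(7303, 4362)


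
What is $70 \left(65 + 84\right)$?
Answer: $10430$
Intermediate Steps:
$70 \left(65 + 84\right) = 70 \cdot 149 = 10430$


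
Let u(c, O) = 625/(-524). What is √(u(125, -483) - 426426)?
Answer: I*√29271668219/262 ≈ 653.01*I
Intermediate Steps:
u(c, O) = -625/524 (u(c, O) = 625*(-1/524) = -625/524)
√(u(125, -483) - 426426) = √(-625/524 - 426426) = √(-223447849/524) = I*√29271668219/262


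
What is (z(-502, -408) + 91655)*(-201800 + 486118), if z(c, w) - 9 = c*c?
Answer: 97710998424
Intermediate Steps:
z(c, w) = 9 + c² (z(c, w) = 9 + c*c = 9 + c²)
(z(-502, -408) + 91655)*(-201800 + 486118) = ((9 + (-502)²) + 91655)*(-201800 + 486118) = ((9 + 252004) + 91655)*284318 = (252013 + 91655)*284318 = 343668*284318 = 97710998424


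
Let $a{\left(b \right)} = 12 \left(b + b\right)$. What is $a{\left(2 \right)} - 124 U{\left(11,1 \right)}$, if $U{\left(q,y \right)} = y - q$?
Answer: $1288$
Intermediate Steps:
$a{\left(b \right)} = 24 b$ ($a{\left(b \right)} = 12 \cdot 2 b = 24 b$)
$a{\left(2 \right)} - 124 U{\left(11,1 \right)} = 24 \cdot 2 - 124 \left(1 - 11\right) = 48 - 124 \left(1 - 11\right) = 48 - -1240 = 48 + 1240 = 1288$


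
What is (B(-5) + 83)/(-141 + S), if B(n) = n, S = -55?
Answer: -39/98 ≈ -0.39796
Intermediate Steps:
(B(-5) + 83)/(-141 + S) = (-5 + 83)/(-141 - 55) = 78/(-196) = -1/196*78 = -39/98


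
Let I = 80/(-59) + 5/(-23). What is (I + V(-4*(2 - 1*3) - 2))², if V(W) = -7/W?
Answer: 189585361/7365796 ≈ 25.739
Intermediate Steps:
I = -2135/1357 (I = 80*(-1/59) + 5*(-1/23) = -80/59 - 5/23 = -2135/1357 ≈ -1.5733)
(I + V(-4*(2 - 1*3) - 2))² = (-2135/1357 - 7/(-4*(2 - 1*3) - 2))² = (-2135/1357 - 7/(-4*(2 - 3) - 2))² = (-2135/1357 - 7/(-4*(-1) - 2))² = (-2135/1357 - 7/(4 - 2))² = (-2135/1357 - 7/2)² = (-13769/2714)² = 189585361/7365796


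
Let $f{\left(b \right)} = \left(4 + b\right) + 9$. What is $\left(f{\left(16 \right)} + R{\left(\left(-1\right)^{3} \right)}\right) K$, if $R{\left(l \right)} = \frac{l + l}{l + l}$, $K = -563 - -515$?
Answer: $-1440$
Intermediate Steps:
$f{\left(b \right)} = 13 + b$
$K = -48$ ($K = -563 + 515 = -48$)
$R{\left(l \right)} = 1$ ($R{\left(l \right)} = \frac{2 l}{2 l} = 2 l \frac{1}{2 l} = 1$)
$\left(f{\left(16 \right)} + R{\left(\left(-1\right)^{3} \right)}\right) K = \left(\left(13 + 16\right) + 1\right) \left(-48\right) = \left(29 + 1\right) \left(-48\right) = 30 \left(-48\right) = -1440$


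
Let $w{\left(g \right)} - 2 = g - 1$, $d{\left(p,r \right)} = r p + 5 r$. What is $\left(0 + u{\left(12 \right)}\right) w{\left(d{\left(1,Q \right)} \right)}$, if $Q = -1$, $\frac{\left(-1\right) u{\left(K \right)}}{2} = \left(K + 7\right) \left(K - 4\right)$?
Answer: $1520$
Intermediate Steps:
$u{\left(K \right)} = - 2 \left(-4 + K\right) \left(7 + K\right)$ ($u{\left(K \right)} = - 2 \left(K + 7\right) \left(K - 4\right) = - 2 \left(7 + K\right) \left(-4 + K\right) = - 2 \left(-4 + K\right) \left(7 + K\right)$)
$d{\left(p,r \right)} = 5 r + p r$ ($d{\left(p,r \right)} = p r + 5 r = 5 r + p r$)
$w{\left(g \right)} = 1 + g$ ($w{\left(g \right)} = 2 + \left(g - 1\right) = 2 + \left(-1 + g\right) = 1 + g$)
$\left(0 + u{\left(12 \right)}\right) w{\left(d{\left(1,Q \right)} \right)} = \left(0 - \left(16 + 288\right)\right) \left(1 - \left(5 + 1\right)\right) = \left(0 - 304\right) \left(1 - 6\right) = \left(0 - 304\right) \left(-5\right) = \left(-304\right) \left(-5\right) = 1520$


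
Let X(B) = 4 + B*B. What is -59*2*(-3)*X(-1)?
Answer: 1770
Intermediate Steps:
X(B) = 4 + B²
-59*2*(-3)*X(-1) = -59*2*(-3)*(4 + (-1)²) = -(-354)*(4 + 1) = -(-354)*5 = -59*(-30) = 1770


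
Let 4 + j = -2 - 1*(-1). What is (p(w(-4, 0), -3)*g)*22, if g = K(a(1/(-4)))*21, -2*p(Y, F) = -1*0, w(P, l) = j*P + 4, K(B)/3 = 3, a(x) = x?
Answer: 0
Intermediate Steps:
K(B) = 9 (K(B) = 3*3 = 9)
j = -5 (j = -4 + (-2 - 1*(-1)) = -4 + (-2 + 1) = -4 - 1 = -5)
w(P, l) = 4 - 5*P (w(P, l) = -5*P + 4 = 4 - 5*P)
p(Y, F) = 0 (p(Y, F) = -(-1)*0/2 = -½*0 = 0)
g = 189 (g = 9*21 = 189)
(p(w(-4, 0), -3)*g)*22 = (0*189)*22 = 0*22 = 0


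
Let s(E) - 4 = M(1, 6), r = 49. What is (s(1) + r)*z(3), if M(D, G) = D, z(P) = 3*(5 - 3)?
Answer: 324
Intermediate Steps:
z(P) = 6 (z(P) = 3*2 = 6)
s(E) = 5 (s(E) = 4 + 1 = 5)
(s(1) + r)*z(3) = (5 + 49)*6 = 54*6 = 324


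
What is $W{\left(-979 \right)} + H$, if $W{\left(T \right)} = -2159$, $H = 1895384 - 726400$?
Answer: $1166825$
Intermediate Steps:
$H = 1168984$ ($H = 1895384 - 726400 = 1168984$)
$W{\left(-979 \right)} + H = -2159 + 1168984 = 1166825$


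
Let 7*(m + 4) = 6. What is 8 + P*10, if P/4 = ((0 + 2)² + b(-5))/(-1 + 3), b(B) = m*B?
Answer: 2816/7 ≈ 402.29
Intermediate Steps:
m = -22/7 (m = -4 + (⅐)*6 = -4 + 6/7 = -22/7 ≈ -3.1429)
b(B) = -22*B/7
P = 276/7 (P = 4*(((0 + 2)² - 22/7*(-5))/(-1 + 3)) = 4*((2² + 110/7)/2) = 4*((4 + 110/7)*(½)) = 4*((138/7)*(½)) = 4*(69/7) = 276/7 ≈ 39.429)
8 + P*10 = 8 + (276/7)*10 = 8 + 2760/7 = 2816/7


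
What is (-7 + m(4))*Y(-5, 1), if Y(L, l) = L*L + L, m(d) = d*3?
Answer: 100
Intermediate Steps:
m(d) = 3*d
Y(L, l) = L + L² (Y(L, l) = L² + L = L + L²)
(-7 + m(4))*Y(-5, 1) = (-7 + 3*4)*(-5*(1 - 5)) = (-7 + 12)*(-5*(-4)) = 5*20 = 100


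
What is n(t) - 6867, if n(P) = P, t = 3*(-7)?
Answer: -6888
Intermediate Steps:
t = -21
n(t) - 6867 = -21 - 6867 = -6888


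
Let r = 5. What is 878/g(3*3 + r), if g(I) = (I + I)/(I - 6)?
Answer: 1756/7 ≈ 250.86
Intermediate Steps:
g(I) = 2*I/(-6 + I) (g(I) = (2*I)/(-6 + I) = 2*I/(-6 + I))
878/g(3*3 + r) = 878/((2*(3*3 + 5)/(-6 + (3*3 + 5)))) = 878/((2*(9 + 5)/(-6 + (9 + 5)))) = 878/((2*14/(-6 + 14))) = 878/((2*14/8)) = 878/((2*14*(⅛))) = 878/(7/2) = 878*(2/7) = 1756/7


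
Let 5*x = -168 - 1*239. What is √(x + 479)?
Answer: 2*√2485/5 ≈ 19.940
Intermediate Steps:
x = -407/5 (x = (-168 - 1*239)/5 = (-168 - 239)/5 = (⅕)*(-407) = -407/5 ≈ -81.400)
√(x + 479) = √(-407/5 + 479) = √(1988/5) = 2*√2485/5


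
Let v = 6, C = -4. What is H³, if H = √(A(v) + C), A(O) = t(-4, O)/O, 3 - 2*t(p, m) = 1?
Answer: -23*I*√138/36 ≈ -7.5052*I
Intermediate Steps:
t(p, m) = 1 (t(p, m) = 3/2 - ½*1 = 3/2 - ½ = 1)
A(O) = 1/O
H = I*√138/6 (H = √(1/6 - 4) = √(⅙ - 4) = √(-23/6) = I*√138/6 ≈ 1.9579*I)
H³ = (I*√138/6)³ = -23*I*√138/36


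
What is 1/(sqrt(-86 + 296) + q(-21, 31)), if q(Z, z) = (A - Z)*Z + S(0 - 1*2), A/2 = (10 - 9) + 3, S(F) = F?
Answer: -611/373111 - sqrt(210)/373111 ≈ -0.0016764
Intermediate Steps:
A = 8 (A = 2*((10 - 9) + 3) = 2*(1 + 3) = 2*4 = 8)
q(Z, z) = -2 + Z*(8 - Z) (q(Z, z) = (8 - Z)*Z + (0 - 1*2) = Z*(8 - Z) + (0 - 2) = Z*(8 - Z) - 2 = -2 + Z*(8 - Z))
1/(sqrt(-86 + 296) + q(-21, 31)) = 1/(sqrt(-86 + 296) + (-2 - 1*(-21)**2 + 8*(-21))) = 1/(sqrt(210) + (-2 - 1*441 - 168)) = 1/(sqrt(210) + (-2 - 441 - 168)) = 1/(sqrt(210) - 611) = 1/(-611 + sqrt(210))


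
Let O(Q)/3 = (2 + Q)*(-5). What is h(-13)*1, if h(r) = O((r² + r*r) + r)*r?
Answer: 63765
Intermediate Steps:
O(Q) = -30 - 15*Q (O(Q) = 3*((2 + Q)*(-5)) = 3*(-10 - 5*Q) = -30 - 15*Q)
h(r) = r*(-30 - 30*r² - 15*r) (h(r) = (-30 - 15*((r² + r*r) + r))*r = (-30 - 15*((r² + r²) + r))*r = (-30 - 15*(2*r² + r))*r = (-30 - 15*(r + 2*r²))*r = (-30 + (-30*r² - 15*r))*r = (-30 - 30*r² - 15*r)*r = r*(-30 - 30*r² - 15*r))
h(-13)*1 = -15*(-13)*(2 - 13*(1 + 2*(-13)))*1 = -15*(-13)*(2 - 13*(1 - 26))*1 = -15*(-13)*(2 - 13*(-25))*1 = -15*(-13)*(2 + 325)*1 = -15*(-13)*327*1 = 63765*1 = 63765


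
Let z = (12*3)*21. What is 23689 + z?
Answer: 24445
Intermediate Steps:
z = 756 (z = 36*21 = 756)
23689 + z = 23689 + 756 = 24445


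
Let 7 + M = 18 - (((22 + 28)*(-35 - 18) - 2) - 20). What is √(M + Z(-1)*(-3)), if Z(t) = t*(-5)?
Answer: 2*√667 ≈ 51.653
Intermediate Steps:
Z(t) = -5*t
M = 2683 (M = -7 + (18 - (((22 + 28)*(-35 - 18) - 2) - 20)) = -7 + (18 - ((50*(-53) - 2) - 20)) = -7 + (18 - ((-2650 - 2) - 20)) = -7 + (18 - (-2652 - 20)) = -7 + (18 - 1*(-2672)) = -7 + (18 + 2672) = -7 + 2690 = 2683)
√(M + Z(-1)*(-3)) = √(2683 - 5*(-1)*(-3)) = √(2683 + 5*(-3)) = √(2683 - 15) = √2668 = 2*√667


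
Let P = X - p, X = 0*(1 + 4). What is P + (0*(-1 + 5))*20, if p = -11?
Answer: 11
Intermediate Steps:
X = 0 (X = 0*5 = 0)
P = 11 (P = 0 - 1*(-11) = 0 + 11 = 11)
P + (0*(-1 + 5))*20 = 11 + (0*(-1 + 5))*20 = 11 + (0*4)*20 = 11 + 0*20 = 11 + 0 = 11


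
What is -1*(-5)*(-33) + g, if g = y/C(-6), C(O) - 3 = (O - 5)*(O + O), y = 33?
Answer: -7414/45 ≈ -164.76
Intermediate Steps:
C(O) = 3 + 2*O*(-5 + O) (C(O) = 3 + (O - 5)*(O + O) = 3 + (-5 + O)*(2*O) = 3 + 2*O*(-5 + O))
g = 11/45 (g = 33/(3 - 10*(-6) + 2*(-6)²) = 33/(3 + 60 + 2*36) = 33/(3 + 60 + 72) = 33/135 = 33*(1/135) = 11/45 ≈ 0.24444)
-1*(-5)*(-33) + g = -1*(-5)*(-33) + 11/45 = 5*(-33) + 11/45 = -165 + 11/45 = -7414/45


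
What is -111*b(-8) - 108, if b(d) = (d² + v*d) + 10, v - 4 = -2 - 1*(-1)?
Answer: -5658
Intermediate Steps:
v = 3 (v = 4 + (-2 - 1*(-1)) = 4 + (-2 + 1) = 4 - 1 = 3)
b(d) = 10 + d² + 3*d (b(d) = (d² + 3*d) + 10 = 10 + d² + 3*d)
-111*b(-8) - 108 = -111*(10 + (-8)² + 3*(-8)) - 108 = -111*(10 + 64 - 24) - 108 = -111*50 - 108 = -5550 - 108 = -5658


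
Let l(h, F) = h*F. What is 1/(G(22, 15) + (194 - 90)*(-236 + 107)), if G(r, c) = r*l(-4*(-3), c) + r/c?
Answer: -15/141818 ≈ -0.00010577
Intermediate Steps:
l(h, F) = F*h
G(r, c) = r/c + 12*c*r (G(r, c) = r*(c*(-4*(-3))) + r/c = r*(c*12) + r/c = r*(12*c) + r/c = 12*c*r + r/c = r/c + 12*c*r)
1/(G(22, 15) + (194 - 90)*(-236 + 107)) = 1/((22/15 + 12*15*22) + (194 - 90)*(-236 + 107)) = 1/((22*(1/15) + 3960) + 104*(-129)) = 1/((22/15 + 3960) - 13416) = 1/(59422/15 - 13416) = 1/(-141818/15) = -15/141818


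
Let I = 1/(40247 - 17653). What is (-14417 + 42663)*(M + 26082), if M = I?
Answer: 8322637421207/11297 ≈ 7.3671e+8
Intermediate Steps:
I = 1/22594 ≈ 4.4260e-5
M = 1/22594 ≈ 4.4260e-5
(-14417 + 42663)*(M + 26082) = (-14417 + 42663)*(1/22594 + 26082) = 28246*(589296709/22594) = 8322637421207/11297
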